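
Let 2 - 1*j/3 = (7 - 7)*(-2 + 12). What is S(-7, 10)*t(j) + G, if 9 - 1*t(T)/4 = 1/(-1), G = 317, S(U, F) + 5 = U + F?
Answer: 237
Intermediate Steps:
S(U, F) = -5 + F + U (S(U, F) = -5 + (U + F) = -5 + (F + U) = -5 + F + U)
j = 6 (j = 6 - 3*(7 - 7)*(-2 + 12) = 6 - 0*10 = 6 - 3*0 = 6 + 0 = 6)
t(T) = 40 (t(T) = 36 - 4/(-1) = 36 - 4*(-1) = 36 + 4 = 40)
S(-7, 10)*t(j) + G = (-5 + 10 - 7)*40 + 317 = -2*40 + 317 = -80 + 317 = 237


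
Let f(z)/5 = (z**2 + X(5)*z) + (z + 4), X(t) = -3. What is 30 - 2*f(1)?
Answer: 0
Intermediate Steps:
f(z) = 20 - 10*z + 5*z**2 (f(z) = 5*((z**2 - 3*z) + (z + 4)) = 5*((z**2 - 3*z) + (4 + z)) = 5*(4 + z**2 - 2*z) = 20 - 10*z + 5*z**2)
30 - 2*f(1) = 30 - 2*(20 - 10*1 + 5*1**2) = 30 - 2*(20 - 10 + 5*1) = 30 - 2*(20 - 10 + 5) = 30 - 2*15 = 30 - 30 = 0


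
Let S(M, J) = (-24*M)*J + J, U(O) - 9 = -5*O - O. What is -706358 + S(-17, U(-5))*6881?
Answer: 109052473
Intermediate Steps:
U(O) = 9 - 6*O (U(O) = 9 + (-5*O - O) = 9 - 6*O)
S(M, J) = J - 24*J*M (S(M, J) = -24*J*M + J = J - 24*J*M)
-706358 + S(-17, U(-5))*6881 = -706358 + ((9 - 6*(-5))*(1 - 24*(-17)))*6881 = -706358 + ((9 + 30)*(1 + 408))*6881 = -706358 + (39*409)*6881 = -706358 + 15951*6881 = -706358 + 109758831 = 109052473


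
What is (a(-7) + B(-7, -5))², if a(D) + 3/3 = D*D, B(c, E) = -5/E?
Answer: 2401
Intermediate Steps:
a(D) = -1 + D² (a(D) = -1 + D*D = -1 + D²)
(a(-7) + B(-7, -5))² = ((-1 + (-7)²) - 5/(-5))² = ((-1 + 49) - 5*(-⅕))² = (48 + 1)² = 49² = 2401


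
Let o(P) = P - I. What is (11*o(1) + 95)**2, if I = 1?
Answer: 9025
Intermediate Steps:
o(P) = -1 + P (o(P) = P - 1*1 = P - 1 = -1 + P)
(11*o(1) + 95)**2 = (11*(-1 + 1) + 95)**2 = (11*0 + 95)**2 = (0 + 95)**2 = 95**2 = 9025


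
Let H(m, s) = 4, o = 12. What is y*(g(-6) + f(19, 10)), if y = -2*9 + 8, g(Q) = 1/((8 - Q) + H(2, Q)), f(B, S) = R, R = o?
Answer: -1085/9 ≈ -120.56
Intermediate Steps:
R = 12
f(B, S) = 12
g(Q) = 1/(12 - Q) (g(Q) = 1/((8 - Q) + 4) = 1/(12 - Q))
y = -10 (y = -18 + 8 = -10)
y*(g(-6) + f(19, 10)) = -10*(1/(12 - 1*(-6)) + 12) = -10*(1/(12 + 6) + 12) = -10*(1/18 + 12) = -10*217/18 = -1085/9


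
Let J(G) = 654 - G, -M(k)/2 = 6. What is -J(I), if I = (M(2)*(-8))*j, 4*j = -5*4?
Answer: -1134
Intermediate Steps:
M(k) = -12 (M(k) = -2*6 = -12)
j = -5 (j = (-5*4)/4 = (¼)*(-20) = -5)
I = -480 (I = -12*(-8)*(-5) = 96*(-5) = -480)
-J(I) = -(654 - 1*(-480)) = -(654 + 480) = -1*1134 = -1134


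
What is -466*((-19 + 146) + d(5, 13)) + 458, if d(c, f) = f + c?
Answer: -67112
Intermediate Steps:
d(c, f) = c + f
-466*((-19 + 146) + d(5, 13)) + 458 = -466*((-19 + 146) + (5 + 13)) + 458 = -466*(127 + 18) + 458 = -466*145 + 458 = -67570 + 458 = -67112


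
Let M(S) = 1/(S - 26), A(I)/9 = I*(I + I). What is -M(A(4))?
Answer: -1/262 ≈ -0.0038168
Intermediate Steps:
A(I) = 18*I**2 (A(I) = 9*(I*(I + I)) = 9*(I*(2*I)) = 9*(2*I**2) = 18*I**2)
M(S) = 1/(-26 + S)
-M(A(4)) = -1/(-26 + 18*4**2) = -1/(-26 + 18*16) = -1/(-26 + 288) = -1/262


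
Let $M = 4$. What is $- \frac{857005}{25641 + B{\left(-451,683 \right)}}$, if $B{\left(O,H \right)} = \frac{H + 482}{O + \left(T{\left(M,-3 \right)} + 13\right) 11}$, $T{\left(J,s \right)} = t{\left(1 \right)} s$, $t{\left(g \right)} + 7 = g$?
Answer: $- \frac{18854110}{563869} \approx -33.437$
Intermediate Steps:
$t{\left(g \right)} = -7 + g$
$T{\left(J,s \right)} = - 6 s$ ($T{\left(J,s \right)} = \left(-7 + 1\right) s = - 6 s$)
$B{\left(O,H \right)} = \frac{482 + H}{341 + O}$ ($B{\left(O,H \right)} = \frac{H + 482}{O + \left(\left(-6\right) \left(-3\right) + 13\right) 11} = \frac{482 + H}{O + \left(18 + 13\right) 11} = \frac{482 + H}{O + 31 \cdot 11} = \frac{482 + H}{O + 341} = \frac{482 + H}{341 + O}$)
$- \frac{857005}{25641 + B{\left(-451,683 \right)}} = - \frac{857005}{25641 + \frac{482 + 683}{341 - 451}} = - \frac{857005}{25641 + \frac{1}{-110} \cdot 1165} = - \frac{857005}{25641 - \frac{233}{22}} = - \frac{857005}{\frac{563869}{22}} = \left(-857005\right) \frac{22}{563869} = - \frac{18854110}{563869}$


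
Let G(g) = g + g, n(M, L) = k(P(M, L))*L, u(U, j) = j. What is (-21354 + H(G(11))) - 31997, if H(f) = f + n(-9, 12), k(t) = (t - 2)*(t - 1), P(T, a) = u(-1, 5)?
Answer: -53185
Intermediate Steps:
P(T, a) = 5
k(t) = (-1 + t)*(-2 + t) (k(t) = (-2 + t)*(-1 + t) = (-1 + t)*(-2 + t))
n(M, L) = 12*L (n(M, L) = (2 + 5² - 3*5)*L = (2 + 25 - 15)*L = 12*L)
G(g) = 2*g
H(f) = 144 + f (H(f) = f + 12*12 = f + 144 = 144 + f)
(-21354 + H(G(11))) - 31997 = (-21354 + (144 + 2*11)) - 31997 = (-21354 + (144 + 22)) - 31997 = (-21354 + 166) - 31997 = -21188 - 31997 = -53185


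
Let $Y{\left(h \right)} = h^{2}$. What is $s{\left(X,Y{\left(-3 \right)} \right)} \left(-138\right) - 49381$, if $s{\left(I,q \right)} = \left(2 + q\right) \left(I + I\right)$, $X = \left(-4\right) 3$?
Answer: $-12949$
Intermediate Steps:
$X = -12$
$s{\left(I,q \right)} = 2 I \left(2 + q\right)$ ($s{\left(I,q \right)} = \left(2 + q\right) 2 I = 2 I \left(2 + q\right)$)
$s{\left(X,Y{\left(-3 \right)} \right)} \left(-138\right) - 49381 = 2 \left(-12\right) \left(2 + \left(-3\right)^{2}\right) \left(-138\right) - 49381 = 2 \left(-12\right) \left(2 + 9\right) \left(-138\right) - 49381 = 2 \left(-12\right) 11 \left(-138\right) - 49381 = \left(-264\right) \left(-138\right) - 49381 = 36432 - 49381 = -12949$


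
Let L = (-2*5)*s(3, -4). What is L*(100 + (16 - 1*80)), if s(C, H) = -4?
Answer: 1440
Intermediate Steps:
L = 40 (L = -2*5*(-4) = -10*(-4) = 40)
L*(100 + (16 - 1*80)) = 40*(100 + (16 - 1*80)) = 40*(100 + (16 - 80)) = 40*(100 - 64) = 40*36 = 1440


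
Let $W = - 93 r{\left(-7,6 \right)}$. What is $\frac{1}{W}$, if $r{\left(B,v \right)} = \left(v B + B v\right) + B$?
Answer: $\frac{1}{8463} \approx 0.00011816$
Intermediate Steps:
$r{\left(B,v \right)} = B + 2 B v$ ($r{\left(B,v \right)} = \left(B v + B v\right) + B = 2 B v + B = B + 2 B v$)
$W = 8463$ ($W = - 93 \left(- 7 \left(1 + 2 \cdot 6\right)\right) = - 93 \left(- 7 \left(1 + 12\right)\right) = - 93 \left(\left(-7\right) 13\right) = - 93 \left(-91\right) = \left(-1\right) \left(-8463\right) = 8463$)
$\frac{1}{W} = \frac{1}{8463}$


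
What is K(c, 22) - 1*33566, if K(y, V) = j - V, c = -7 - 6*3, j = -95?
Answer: -33683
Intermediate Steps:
c = -25 (c = -7 - 18 = -25)
K(y, V) = -95 - V
K(c, 22) - 1*33566 = (-95 - 1*22) - 1*33566 = (-95 - 22) - 33566 = -117 - 33566 = -33683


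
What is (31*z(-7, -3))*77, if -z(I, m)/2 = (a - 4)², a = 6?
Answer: -19096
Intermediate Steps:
z(I, m) = -8 (z(I, m) = -2*(6 - 4)² = -2*2² = -2*4 = -8)
(31*z(-7, -3))*77 = (31*(-8))*77 = -248*77 = -19096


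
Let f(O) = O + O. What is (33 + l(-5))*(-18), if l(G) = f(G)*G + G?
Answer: -1404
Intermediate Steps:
f(O) = 2*O
l(G) = G + 2*G**2 (l(G) = (2*G)*G + G = 2*G**2 + G = G + 2*G**2)
(33 + l(-5))*(-18) = (33 - 5*(1 + 2*(-5)))*(-18) = (33 - 5*(1 - 10))*(-18) = (33 - 5*(-9))*(-18) = (33 + 45)*(-18) = 78*(-18) = -1404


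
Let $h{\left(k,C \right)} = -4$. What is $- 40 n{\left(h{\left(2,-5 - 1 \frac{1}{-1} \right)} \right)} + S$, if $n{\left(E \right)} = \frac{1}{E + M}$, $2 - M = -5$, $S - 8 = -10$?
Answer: $- \frac{46}{3} \approx -15.333$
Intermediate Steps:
$S = -2$ ($S = 8 - 10 = -2$)
$M = 7$ ($M = 2 - -5 = 2 + 5 = 7$)
$n{\left(E \right)} = \frac{1}{7 + E}$ ($n{\left(E \right)} = \frac{1}{E + 7} = \frac{1}{7 + E}$)
$- 40 n{\left(h{\left(2,-5 - 1 \frac{1}{-1} \right)} \right)} + S = - \frac{40}{7 - 4} - 2 = - \frac{40}{3} - 2 = - \frac{46}{3}$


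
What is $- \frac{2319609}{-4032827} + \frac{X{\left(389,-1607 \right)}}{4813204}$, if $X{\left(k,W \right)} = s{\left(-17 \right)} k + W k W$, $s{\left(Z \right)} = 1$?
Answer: $\frac{2031217035414793}{9705409523854} \approx 209.29$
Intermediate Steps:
$X{\left(k,W \right)} = k + k W^{2}$ ($X{\left(k,W \right)} = 1 k + W k W = k + k W^{2}$)
$- \frac{2319609}{-4032827} + \frac{X{\left(389,-1607 \right)}}{4813204} = - \frac{2319609}{-4032827} + \frac{389 \left(1 + \left(-1607\right)^{2}\right)}{4813204} = \left(-2319609\right) \left(- \frac{1}{4032827}\right) + 389 \left(1 + 2582449\right) \frac{1}{4813204} = \frac{2319609}{4032827} + 389 \cdot 2582450 \cdot \frac{1}{4813204} = \frac{2319609}{4032827} + 1004573050 \cdot \frac{1}{4813204} = \frac{2319609}{4032827} + \frac{502286525}{2406602} = \frac{2031217035414793}{9705409523854}$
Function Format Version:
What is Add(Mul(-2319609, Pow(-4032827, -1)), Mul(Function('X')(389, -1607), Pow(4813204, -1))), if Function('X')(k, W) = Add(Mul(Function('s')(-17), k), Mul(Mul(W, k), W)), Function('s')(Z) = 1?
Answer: Rational(2031217035414793, 9705409523854) ≈ 209.29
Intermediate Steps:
Function('X')(k, W) = Add(k, Mul(k, Pow(W, 2))) (Function('X')(k, W) = Add(Mul(1, k), Mul(Mul(W, k), W)) = Add(k, Mul(k, Pow(W, 2))))
Add(Mul(-2319609, Pow(-4032827, -1)), Mul(Function('X')(389, -1607), Pow(4813204, -1))) = Add(Mul(-2319609, Pow(-4032827, -1)), Mul(Mul(389, Add(1, Pow(-1607, 2))), Pow(4813204, -1))) = Add(Mul(-2319609, Rational(-1, 4032827)), Mul(Mul(389, Add(1, 2582449)), Rational(1, 4813204))) = Add(Rational(2319609, 4032827), Mul(Mul(389, 2582450), Rational(1, 4813204))) = Add(Rational(2319609, 4032827), Mul(1004573050, Rational(1, 4813204))) = Add(Rational(2319609, 4032827), Rational(502286525, 2406602)) = Rational(2031217035414793, 9705409523854)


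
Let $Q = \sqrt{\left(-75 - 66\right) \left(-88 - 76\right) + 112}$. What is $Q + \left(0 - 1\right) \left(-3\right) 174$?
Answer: $522 + 2 \sqrt{5809} \approx 674.43$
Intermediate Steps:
$Q = 2 \sqrt{5809}$ ($Q = \sqrt{\left(-141\right) \left(-164\right) + 112} = \sqrt{23124 + 112} = \sqrt{23236} = 2 \sqrt{5809} \approx 152.43$)
$Q + \left(0 - 1\right) \left(-3\right) 174 = 2 \sqrt{5809} + \left(0 - 1\right) \left(-3\right) 174 = 2 \sqrt{5809} + \left(-1\right) \left(-3\right) 174 = 2 \sqrt{5809} + 3 \cdot 174 = 2 \sqrt{5809} + 522 = 522 + 2 \sqrt{5809}$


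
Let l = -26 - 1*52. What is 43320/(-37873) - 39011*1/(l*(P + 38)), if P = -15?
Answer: 1399747523/67944162 ≈ 20.601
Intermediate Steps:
l = -78 (l = -26 - 52 = -78)
43320/(-37873) - 39011*1/(l*(P + 38)) = 43320/(-37873) - 39011*(-1/(78*(-15 + 38))) = 43320*(-1/37873) - 39011/((-78*23)) = -43320/37873 - 39011/(-1794) = -43320/37873 - 39011*(-1/1794) = -43320/37873 + 39011/1794 = 1399747523/67944162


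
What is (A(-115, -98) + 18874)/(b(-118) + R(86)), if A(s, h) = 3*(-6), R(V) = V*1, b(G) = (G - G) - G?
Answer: 4714/51 ≈ 92.431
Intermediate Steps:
b(G) = -G (b(G) = 0 - G = -G)
R(V) = V
A(s, h) = -18
(A(-115, -98) + 18874)/(b(-118) + R(86)) = (-18 + 18874)/(-1*(-118) + 86) = 18856/(118 + 86) = 18856/204 = 18856*(1/204) = 4714/51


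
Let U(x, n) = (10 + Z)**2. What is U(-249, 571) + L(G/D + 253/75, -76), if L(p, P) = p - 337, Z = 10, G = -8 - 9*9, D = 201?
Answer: 331301/5025 ≈ 65.931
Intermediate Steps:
G = -89 (G = -8 - 81 = -89)
U(x, n) = 400 (U(x, n) = (10 + 10)**2 = 20**2 = 400)
L(p, P) = -337 + p
U(-249, 571) + L(G/D + 253/75, -76) = 400 + (-337 + (-89/201 + 253/75)) = 400 + (-337 + 14726/5025) = 400 - 1678699/5025 = 331301/5025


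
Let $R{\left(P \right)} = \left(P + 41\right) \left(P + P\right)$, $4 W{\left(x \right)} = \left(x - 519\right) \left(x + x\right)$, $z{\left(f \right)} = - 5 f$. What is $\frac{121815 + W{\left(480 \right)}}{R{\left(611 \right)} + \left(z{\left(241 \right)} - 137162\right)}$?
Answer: $\frac{12495}{73153} \approx 0.17081$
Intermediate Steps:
$W{\left(x \right)} = \frac{x \left(-519 + x\right)}{2}$ ($W{\left(x \right)} = \frac{\left(x - 519\right) \left(x + x\right)}{4} = \frac{\left(-519 + x\right) 2 x}{4} = \frac{2 x \left(-519 + x\right)}{4} = \frac{x \left(-519 + x\right)}{2}$)
$R{\left(P \right)} = 2 P \left(41 + P\right)$ ($R{\left(P \right)} = \left(41 + P\right) 2 P = 2 P \left(41 + P\right)$)
$\frac{121815 + W{\left(480 \right)}}{R{\left(611 \right)} + \left(z{\left(241 \right)} - 137162\right)} = \frac{121815 + \frac{1}{2} \cdot 480 \left(-519 + 480\right)}{2 \cdot 611 \left(41 + 611\right) - 138367} = \frac{121815 + \frac{1}{2} \cdot 480 \left(-39\right)}{2 \cdot 611 \cdot 652 - 138367} = \frac{121815 - 9360}{796744 - 138367} = \frac{112455}{658377} = 112455 \cdot \frac{1}{658377} = \frac{12495}{73153}$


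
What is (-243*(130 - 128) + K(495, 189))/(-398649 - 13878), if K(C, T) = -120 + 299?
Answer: 307/412527 ≈ 0.00074419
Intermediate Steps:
K(C, T) = 179
(-243*(130 - 128) + K(495, 189))/(-398649 - 13878) = (-243*(130 - 128) + 179)/(-398649 - 13878) = (-243*2 + 179)/(-412527) = (-486 + 179)*(-1/412527) = -307*(-1/412527) = 307/412527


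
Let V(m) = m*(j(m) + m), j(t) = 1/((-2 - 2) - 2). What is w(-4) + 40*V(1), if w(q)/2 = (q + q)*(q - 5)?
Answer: 532/3 ≈ 177.33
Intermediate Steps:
w(q) = 4*q*(-5 + q) (w(q) = 2*((q + q)*(q - 5)) = 2*((2*q)*(-5 + q)) = 2*(2*q*(-5 + q)) = 4*q*(-5 + q))
j(t) = -⅙ (j(t) = 1/(-4 - 2) = 1/(-6) = -⅙)
V(m) = m*(-⅙ + m)
w(-4) + 40*V(1) = 4*(-4)*(-5 - 4) + 40*(1*(-⅙ + 1)) = 4*(-4)*(-9) + 40*(1*(⅚)) = 144 + 40*(⅚) = 144 + 100/3 = 532/3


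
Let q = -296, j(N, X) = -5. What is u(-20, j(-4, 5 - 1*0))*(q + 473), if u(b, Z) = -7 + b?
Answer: -4779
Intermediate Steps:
u(-20, j(-4, 5 - 1*0))*(q + 473) = (-7 - 20)*(-296 + 473) = -27*177 = -4779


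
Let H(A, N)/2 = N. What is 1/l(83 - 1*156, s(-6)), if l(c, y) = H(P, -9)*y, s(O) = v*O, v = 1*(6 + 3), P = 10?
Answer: 1/972 ≈ 0.0010288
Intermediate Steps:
H(A, N) = 2*N
v = 9 (v = 1*9 = 9)
s(O) = 9*O
l(c, y) = -18*y (l(c, y) = (2*(-9))*y = -18*y)
1/l(83 - 1*156, s(-6)) = 1/(-162*(-6)) = 1/(-18*(-54)) = 1/972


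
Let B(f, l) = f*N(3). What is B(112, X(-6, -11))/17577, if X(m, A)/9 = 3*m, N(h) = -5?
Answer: -80/2511 ≈ -0.031860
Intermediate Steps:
X(m, A) = 27*m (X(m, A) = 9*(3*m) = 27*m)
B(f, l) = -5*f (B(f, l) = f*(-5) = -5*f)
B(112, X(-6, -11))/17577 = -5*112/17577 = -560*1/17577 = -80/2511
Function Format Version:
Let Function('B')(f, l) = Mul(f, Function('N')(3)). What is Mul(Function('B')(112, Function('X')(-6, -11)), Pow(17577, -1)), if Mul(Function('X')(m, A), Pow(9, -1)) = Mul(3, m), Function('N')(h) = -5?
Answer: Rational(-80, 2511) ≈ -0.031860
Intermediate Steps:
Function('X')(m, A) = Mul(27, m) (Function('X')(m, A) = Mul(9, Mul(3, m)) = Mul(27, m))
Function('B')(f, l) = Mul(-5, f) (Function('B')(f, l) = Mul(f, -5) = Mul(-5, f))
Mul(Function('B')(112, Function('X')(-6, -11)), Pow(17577, -1)) = Mul(Mul(-5, 112), Pow(17577, -1)) = Mul(-560, Rational(1, 17577)) = Rational(-80, 2511)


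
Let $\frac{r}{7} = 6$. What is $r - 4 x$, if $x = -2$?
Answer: $50$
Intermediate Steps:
$r = 42$ ($r = 7 \cdot 6 = 42$)
$r - 4 x = 42 - -8 = 42 + 8 = 50$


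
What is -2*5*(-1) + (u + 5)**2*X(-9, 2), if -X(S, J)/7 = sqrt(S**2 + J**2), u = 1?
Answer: 10 - 252*sqrt(85) ≈ -2313.3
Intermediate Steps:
X(S, J) = -7*sqrt(J**2 + S**2) (X(S, J) = -7*sqrt(S**2 + J**2) = -7*sqrt(J**2 + S**2))
-2*5*(-1) + (u + 5)**2*X(-9, 2) = -2*5*(-1) + (1 + 5)**2*(-7*sqrt(2**2 + (-9)**2)) = -10*(-1) + 6**2*(-7*sqrt(4 + 81)) = 10 + 36*(-7*sqrt(85)) = 10 - 252*sqrt(85)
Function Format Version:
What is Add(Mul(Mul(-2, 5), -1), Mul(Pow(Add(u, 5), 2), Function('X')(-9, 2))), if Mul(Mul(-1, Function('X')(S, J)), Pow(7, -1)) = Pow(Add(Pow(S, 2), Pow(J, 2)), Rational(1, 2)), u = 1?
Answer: Add(10, Mul(-252, Pow(85, Rational(1, 2)))) ≈ -2313.3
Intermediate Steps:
Function('X')(S, J) = Mul(-7, Pow(Add(Pow(J, 2), Pow(S, 2)), Rational(1, 2))) (Function('X')(S, J) = Mul(-7, Pow(Add(Pow(S, 2), Pow(J, 2)), Rational(1, 2))) = Mul(-7, Pow(Add(Pow(J, 2), Pow(S, 2)), Rational(1, 2))))
Add(Mul(Mul(-2, 5), -1), Mul(Pow(Add(u, 5), 2), Function('X')(-9, 2))) = Add(Mul(Mul(-2, 5), -1), Mul(Pow(Add(1, 5), 2), Mul(-7, Pow(Add(Pow(2, 2), Pow(-9, 2)), Rational(1, 2))))) = Add(Mul(-10, -1), Mul(Pow(6, 2), Mul(-7, Pow(Add(4, 81), Rational(1, 2))))) = Add(10, Mul(36, Mul(-7, Pow(85, Rational(1, 2))))) = Add(10, Mul(-252, Pow(85, Rational(1, 2))))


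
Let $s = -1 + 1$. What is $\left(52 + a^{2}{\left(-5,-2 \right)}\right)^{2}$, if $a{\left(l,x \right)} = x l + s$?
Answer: $23104$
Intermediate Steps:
$s = 0$
$a{\left(l,x \right)} = l x$ ($a{\left(l,x \right)} = x l + 0 = l x + 0 = l x$)
$\left(52 + a^{2}{\left(-5,-2 \right)}\right)^{2} = \left(52 + \left(\left(-5\right) \left(-2\right)\right)^{2}\right)^{2} = \left(52 + 10^{2}\right)^{2} = \left(52 + 100\right)^{2} = 152^{2} = 23104$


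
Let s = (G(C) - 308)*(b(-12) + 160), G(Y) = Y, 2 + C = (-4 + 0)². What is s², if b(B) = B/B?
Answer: 2240507556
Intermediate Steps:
C = 14 (C = -2 + (-4 + 0)² = -2 + (-4)² = -2 + 16 = 14)
b(B) = 1
s = -47334 (s = (14 - 308)*(1 + 160) = -294*161 = -47334)
s² = (-47334)² = 2240507556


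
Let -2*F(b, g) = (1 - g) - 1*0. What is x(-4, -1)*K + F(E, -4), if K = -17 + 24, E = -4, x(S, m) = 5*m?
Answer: -75/2 ≈ -37.500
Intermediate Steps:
F(b, g) = -1/2 + g/2 (F(b, g) = -((1 - g) - 1*0)/2 = -((1 - g) + 0)/2 = -(1 - g)/2 = -1/2 + g/2)
K = 7
x(-4, -1)*K + F(E, -4) = (5*(-1))*7 + (-1/2 + (1/2)*(-4)) = -5*7 + (-1/2 - 2) = -35 - 5/2 = -75/2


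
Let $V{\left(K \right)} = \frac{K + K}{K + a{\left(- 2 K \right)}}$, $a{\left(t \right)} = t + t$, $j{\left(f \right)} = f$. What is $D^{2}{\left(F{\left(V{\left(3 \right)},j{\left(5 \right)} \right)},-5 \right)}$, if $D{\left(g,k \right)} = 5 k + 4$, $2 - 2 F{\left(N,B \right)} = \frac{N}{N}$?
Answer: $441$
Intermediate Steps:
$a{\left(t \right)} = 2 t$
$V{\left(K \right)} = - \frac{2}{3}$ ($V{\left(K \right)} = \frac{K + K}{K + 2 \left(- 2 K\right)} = \frac{2 K}{K - 4 K} = \frac{2 K}{\left(-3\right) K} = 2 K \left(- \frac{1}{3 K}\right) = - \frac{2}{3}$)
$F{\left(N,B \right)} = \frac{1}{2}$ ($F{\left(N,B \right)} = 1 - \frac{N \frac{1}{N}}{2} = 1 - \frac{1}{2} = \frac{1}{2}$)
$D{\left(g,k \right)} = 4 + 5 k$
$D^{2}{\left(F{\left(V{\left(3 \right)},j{\left(5 \right)} \right)},-5 \right)} = \left(4 + 5 \left(-5\right)\right)^{2} = \left(4 - 25\right)^{2} = \left(-21\right)^{2} = 441$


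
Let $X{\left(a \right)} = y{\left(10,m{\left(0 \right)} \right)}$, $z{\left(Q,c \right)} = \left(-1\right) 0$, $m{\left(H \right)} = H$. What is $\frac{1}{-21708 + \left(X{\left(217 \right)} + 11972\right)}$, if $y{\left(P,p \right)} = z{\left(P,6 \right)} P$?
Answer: $- \frac{1}{9736} \approx -0.00010271$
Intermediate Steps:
$z{\left(Q,c \right)} = 0$
$y{\left(P,p \right)} = 0$ ($y{\left(P,p \right)} = 0 P = 0$)
$X{\left(a \right)} = 0$
$\frac{1}{-21708 + \left(X{\left(217 \right)} + 11972\right)} = \frac{1}{-21708 + \left(0 + 11972\right)} = \frac{1}{-21708 + 11972} = \frac{1}{-9736} = - \frac{1}{9736}$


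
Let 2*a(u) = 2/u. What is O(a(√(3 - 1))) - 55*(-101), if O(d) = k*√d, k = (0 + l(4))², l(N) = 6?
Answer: 5555 + 18*2^(¾) ≈ 5585.3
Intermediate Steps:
a(u) = 1/u (a(u) = (2/u)/2 = 1/u)
k = 36 (k = (0 + 6)² = 6² = 36)
O(d) = 36*√d
O(a(√(3 - 1))) - 55*(-101) = 36*√(1/(√(3 - 1))) - 55*(-101) = 36*√(1/(√2)) + 5555 = 36*√(√2/2) + 5555 = 36*(2^(¾)/2) + 5555 = 18*2^(¾) + 5555 = 5555 + 18*2^(¾)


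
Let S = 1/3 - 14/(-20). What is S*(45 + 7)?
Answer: 806/15 ≈ 53.733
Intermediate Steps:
S = 31/30 (S = 1*(1/3) - 14*(-1/20) = 1/3 + 7/10 = 31/30 ≈ 1.0333)
S*(45 + 7) = 31*(45 + 7)/30 = (31/30)*52 = 806/15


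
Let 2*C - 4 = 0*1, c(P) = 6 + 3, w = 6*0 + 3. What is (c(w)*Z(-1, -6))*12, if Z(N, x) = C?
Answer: 216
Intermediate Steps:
w = 3 (w = 0 + 3 = 3)
c(P) = 9
C = 2 (C = 2 + (0*1)/2 = 2 + (½)*0 = 2 + 0 = 2)
Z(N, x) = 2
(c(w)*Z(-1, -6))*12 = (9*2)*12 = 18*12 = 216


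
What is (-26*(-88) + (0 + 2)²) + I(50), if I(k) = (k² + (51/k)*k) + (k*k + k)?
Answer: 7393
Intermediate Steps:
I(k) = 51 + k + 2*k² (I(k) = (k² + 51) + (k² + k) = (51 + k²) + (k + k²) = 51 + k + 2*k²)
(-26*(-88) + (0 + 2)²) + I(50) = (-26*(-88) + (0 + 2)²) + (51 + 50 + 2*50²) = (2288 + 2²) + (51 + 50 + 2*2500) = (2288 + 4) + (51 + 50 + 5000) = 2292 + 5101 = 7393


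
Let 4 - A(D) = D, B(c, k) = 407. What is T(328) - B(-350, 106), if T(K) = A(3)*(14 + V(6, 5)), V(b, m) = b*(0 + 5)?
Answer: -363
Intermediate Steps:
V(b, m) = 5*b (V(b, m) = b*5 = 5*b)
A(D) = 4 - D
T(K) = 44 (T(K) = (4 - 1*3)*(14 + 5*6) = (4 - 3)*(14 + 30) = 1*44 = 44)
T(328) - B(-350, 106) = 44 - 1*407 = 44 - 407 = -363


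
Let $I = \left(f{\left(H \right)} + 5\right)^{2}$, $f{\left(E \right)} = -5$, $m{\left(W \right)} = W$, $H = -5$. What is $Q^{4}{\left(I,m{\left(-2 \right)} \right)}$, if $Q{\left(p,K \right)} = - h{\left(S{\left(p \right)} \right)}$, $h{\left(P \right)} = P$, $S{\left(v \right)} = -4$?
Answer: $256$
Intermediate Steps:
$I = 0$ ($I = \left(-5 + 5\right)^{2} = 0^{2} = 0$)
$Q{\left(p,K \right)} = 4$ ($Q{\left(p,K \right)} = \left(-1\right) \left(-4\right) = 4$)
$Q^{4}{\left(I,m{\left(-2 \right)} \right)} = 4^{4} = 256$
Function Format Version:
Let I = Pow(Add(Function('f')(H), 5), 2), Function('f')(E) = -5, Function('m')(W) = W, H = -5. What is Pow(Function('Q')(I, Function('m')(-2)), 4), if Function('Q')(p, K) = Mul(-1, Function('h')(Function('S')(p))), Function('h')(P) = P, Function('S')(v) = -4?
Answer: 256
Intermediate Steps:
I = 0 (I = Pow(Add(-5, 5), 2) = Pow(0, 2) = 0)
Function('Q')(p, K) = 4 (Function('Q')(p, K) = Mul(-1, -4) = 4)
Pow(Function('Q')(I, Function('m')(-2)), 4) = Pow(4, 4) = 256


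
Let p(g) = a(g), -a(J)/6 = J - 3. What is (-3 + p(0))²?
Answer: 225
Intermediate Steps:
a(J) = 18 - 6*J (a(J) = -6*(J - 3) = -6*(-3 + J) = 18 - 6*J)
p(g) = 18 - 6*g
(-3 + p(0))² = (-3 + (18 - 6*0))² = (-3 + (18 + 0))² = (-3 + 18)² = 15² = 225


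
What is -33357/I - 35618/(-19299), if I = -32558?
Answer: 1803407587/628336842 ≈ 2.8701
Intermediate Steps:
-33357/I - 35618/(-19299) = -33357/(-32558) - 35618/(-19299) = -33357*(-1/32558) - 35618*(-1/19299) = 33357/32558 + 35618/19299 = 1803407587/628336842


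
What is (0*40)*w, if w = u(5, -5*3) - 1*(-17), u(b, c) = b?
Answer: 0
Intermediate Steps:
w = 22 (w = 5 - 1*(-17) = 5 + 17 = 22)
(0*40)*w = (0*40)*22 = 0*22 = 0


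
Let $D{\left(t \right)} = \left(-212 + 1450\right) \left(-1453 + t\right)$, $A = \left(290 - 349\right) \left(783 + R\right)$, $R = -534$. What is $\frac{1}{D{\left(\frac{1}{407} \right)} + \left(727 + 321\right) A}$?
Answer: $- \frac{407}{6998356436} \approx -5.8157 \cdot 10^{-8}$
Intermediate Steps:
$A = -14691$ ($A = \left(290 - 349\right) \left(783 - 534\right) = \left(-59\right) 249 = -14691$)
$D{\left(t \right)} = -1798814 + 1238 t$ ($D{\left(t \right)} = 1238 \left(-1453 + t\right) = -1798814 + 1238 t$)
$\frac{1}{D{\left(\frac{1}{407} \right)} + \left(727 + 321\right) A} = \frac{1}{\left(-1798814 + \frac{1238}{407}\right) + \left(727 + 321\right) \left(-14691\right)} = \frac{1}{\left(-1798814 + 1238 \cdot \frac{1}{407}\right) + 1048 \left(-14691\right)} = \frac{1}{\left(-1798814 + \frac{1238}{407}\right) - 15396168} = \frac{1}{- \frac{732116060}{407} - 15396168} = \frac{1}{- \frac{6998356436}{407}} = - \frac{407}{6998356436}$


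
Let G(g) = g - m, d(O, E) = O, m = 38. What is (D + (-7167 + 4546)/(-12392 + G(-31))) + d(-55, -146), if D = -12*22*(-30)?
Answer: 98008386/12461 ≈ 7865.2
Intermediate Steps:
G(g) = -38 + g (G(g) = g - 1*38 = g - 38 = -38 + g)
D = 7920 (D = -264*(-30) = 7920)
(D + (-7167 + 4546)/(-12392 + G(-31))) + d(-55, -146) = (7920 + (-7167 + 4546)/(-12392 + (-38 - 31))) - 55 = (7920 - 2621/(-12392 - 69)) - 55 = (7920 - 2621/(-12461)) - 55 = (7920 - 2621*(-1/12461)) - 55 = (7920 + 2621/12461) - 55 = 98693741/12461 - 55 = 98008386/12461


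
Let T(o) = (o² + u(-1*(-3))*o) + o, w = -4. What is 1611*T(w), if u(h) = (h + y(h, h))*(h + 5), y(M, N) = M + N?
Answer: -444636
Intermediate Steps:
u(h) = 3*h*(5 + h) (u(h) = (h + (h + h))*(h + 5) = (h + 2*h)*(5 + h) = (3*h)*(5 + h) = 3*h*(5 + h))
T(o) = o² + 73*o (T(o) = (o² + (3*(-1*(-3))*(5 - 1*(-3)))*o) + o = (o² + (3*3*(5 + 3))*o) + o = (o² + (3*3*8)*o) + o = (o² + 72*o) + o = o² + 73*o)
1611*T(w) = 1611*(-4*(73 - 4)) = 1611*(-4*69) = 1611*(-276) = -444636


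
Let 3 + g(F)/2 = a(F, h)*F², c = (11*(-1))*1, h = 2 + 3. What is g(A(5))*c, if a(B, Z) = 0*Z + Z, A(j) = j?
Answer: -2684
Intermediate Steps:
h = 5
a(B, Z) = Z (a(B, Z) = 0 + Z = Z)
c = -11 (c = -11*1 = -11)
g(F) = -6 + 10*F² (g(F) = -6 + 2*(5*F²) = -6 + 10*F²)
g(A(5))*c = (-6 + 10*5²)*(-11) = (-6 + 10*25)*(-11) = (-6 + 250)*(-11) = 244*(-11) = -2684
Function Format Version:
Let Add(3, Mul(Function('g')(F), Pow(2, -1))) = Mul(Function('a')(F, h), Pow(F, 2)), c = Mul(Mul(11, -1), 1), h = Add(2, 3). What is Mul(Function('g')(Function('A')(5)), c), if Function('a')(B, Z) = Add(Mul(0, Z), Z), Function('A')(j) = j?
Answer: -2684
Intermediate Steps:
h = 5
Function('a')(B, Z) = Z (Function('a')(B, Z) = Add(0, Z) = Z)
c = -11 (c = Mul(-11, 1) = -11)
Function('g')(F) = Add(-6, Mul(10, Pow(F, 2))) (Function('g')(F) = Add(-6, Mul(2, Mul(5, Pow(F, 2)))) = Add(-6, Mul(10, Pow(F, 2))))
Mul(Function('g')(Function('A')(5)), c) = Mul(Add(-6, Mul(10, Pow(5, 2))), -11) = Mul(Add(-6, Mul(10, 25)), -11) = Mul(Add(-6, 250), -11) = Mul(244, -11) = -2684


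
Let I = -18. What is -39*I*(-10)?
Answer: -7020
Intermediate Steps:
-39*I*(-10) = -39*(-18)*(-10) = 702*(-10) = -7020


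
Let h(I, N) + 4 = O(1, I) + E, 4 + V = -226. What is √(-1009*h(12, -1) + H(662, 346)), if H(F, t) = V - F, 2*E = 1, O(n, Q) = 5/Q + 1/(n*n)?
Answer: √43563/6 ≈ 34.786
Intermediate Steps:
V = -230 (V = -4 - 226 = -230)
O(n, Q) = n⁻² + 5/Q (O(n, Q) = 5/Q + n⁻² = n⁻² + 5/Q)
E = ½ (E = (½)*1 = ½ ≈ 0.50000)
h(I, N) = -5/2 + 5/I (h(I, N) = -4 + ((1⁻² + 5/I) + ½) = -4 + ((1 + 5/I) + ½) = -4 + (3/2 + 5/I) = -5/2 + 5/I)
H(F, t) = -230 - F
√(-1009*h(12, -1) + H(662, 346)) = √(-1009*(-5/2 + 5/12) + (-230 - 1*662)) = √(-1009*(-5/2 + 5*(1/12)) + (-230 - 662)) = √(-1009*(-5/2 + 5/12) - 892) = √(-1009*(-25/12) - 892) = √(25225/12 - 892) = √(14521/12) = √43563/6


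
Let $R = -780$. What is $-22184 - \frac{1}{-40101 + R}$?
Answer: $- \frac{906904103}{40881} \approx -22184.0$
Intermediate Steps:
$-22184 - \frac{1}{-40101 + R} = -22184 - \frac{1}{-40101 - 780} = -22184 - \frac{1}{-40881} = -22184 - - \frac{1}{40881} = -22184 + \frac{1}{40881} = - \frac{906904103}{40881}$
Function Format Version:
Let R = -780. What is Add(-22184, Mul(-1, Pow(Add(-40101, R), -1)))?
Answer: Rational(-906904103, 40881) ≈ -22184.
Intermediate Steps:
Add(-22184, Mul(-1, Pow(Add(-40101, R), -1))) = Add(-22184, Mul(-1, Pow(Add(-40101, -780), -1))) = Add(-22184, Mul(-1, Pow(-40881, -1))) = Add(-22184, Mul(-1, Rational(-1, 40881))) = Add(-22184, Rational(1, 40881)) = Rational(-906904103, 40881)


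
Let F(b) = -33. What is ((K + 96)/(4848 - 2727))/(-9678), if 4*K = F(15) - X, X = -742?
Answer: -1093/82108152 ≈ -1.3312e-5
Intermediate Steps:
K = 709/4 (K = (-33 - 1*(-742))/4 = (-33 + 742)/4 = (1/4)*709 = 709/4 ≈ 177.25)
((K + 96)/(4848 - 2727))/(-9678) = ((709/4 + 96)/(4848 - 2727))/(-9678) = ((1093/4)/2121)*(-1/9678) = ((1093/4)*(1/2121))*(-1/9678) = (1093/8484)*(-1/9678) = -1093/82108152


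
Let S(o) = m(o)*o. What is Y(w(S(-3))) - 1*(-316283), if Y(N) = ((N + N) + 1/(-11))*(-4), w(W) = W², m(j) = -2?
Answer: 3475949/11 ≈ 3.1600e+5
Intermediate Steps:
S(o) = -2*o
Y(N) = 4/11 - 8*N (Y(N) = (2*N - 1/11)*(-4) = (-1/11 + 2*N)*(-4) = 4/11 - 8*N)
Y(w(S(-3))) - 1*(-316283) = (4/11 - 8*(-2*(-3))²) - 1*(-316283) = (4/11 - 8*6²) + 316283 = (4/11 - 8*36) + 316283 = (4/11 - 288) + 316283 = -3164/11 + 316283 = 3475949/11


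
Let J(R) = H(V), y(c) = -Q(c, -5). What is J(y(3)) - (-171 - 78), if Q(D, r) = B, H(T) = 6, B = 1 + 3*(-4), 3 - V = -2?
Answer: 255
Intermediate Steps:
V = 5 (V = 3 - 1*(-2) = 3 + 2 = 5)
B = -11 (B = 1 - 12 = -11)
Q(D, r) = -11
y(c) = 11 (y(c) = -1*(-11) = 11)
J(R) = 6
J(y(3)) - (-171 - 78) = 6 - (-171 - 78) = 6 - 1*(-249) = 6 + 249 = 255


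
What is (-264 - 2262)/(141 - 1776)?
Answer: 842/545 ≈ 1.5450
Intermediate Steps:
(-264 - 2262)/(141 - 1776) = -2526/(-1635) = -2526*(-1/1635) = 842/545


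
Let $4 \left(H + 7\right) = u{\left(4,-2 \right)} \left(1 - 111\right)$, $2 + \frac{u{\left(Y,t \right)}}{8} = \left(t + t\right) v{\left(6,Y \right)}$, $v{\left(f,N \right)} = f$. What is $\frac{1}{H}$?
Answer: $\frac{1}{5713} \approx 0.00017504$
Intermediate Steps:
$u{\left(Y,t \right)} = -16 + 96 t$ ($u{\left(Y,t \right)} = -16 + 8 \left(t + t\right) 6 = -16 + 8 \cdot 2 t 6 = -16 + 8 \cdot 12 t = -16 + 96 t$)
$H = 5713$ ($H = -7 + \frac{\left(-16 + 96 \left(-2\right)\right) \left(1 - 111\right)}{4} = -7 + \frac{\left(-16 - 192\right) \left(-110\right)}{4} = -7 + \frac{\left(-208\right) \left(-110\right)}{4} = -7 + \frac{1}{4} \cdot 22880 = -7 + 5720 = 5713$)
$\frac{1}{H} = \frac{1}{5713}$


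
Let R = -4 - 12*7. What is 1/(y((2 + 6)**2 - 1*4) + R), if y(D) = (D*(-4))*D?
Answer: -1/14488 ≈ -6.9023e-5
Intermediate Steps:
R = -88 (R = -4 - 84 = -88)
y(D) = -4*D**2 (y(D) = (-4*D)*D = -4*D**2)
1/(y((2 + 6)**2 - 1*4) + R) = 1/(-4*((2 + 6)**2 - 1*4)**2 - 88) = 1/(-4*(8**2 - 4)**2 - 88) = 1/(-4*(64 - 4)**2 - 88) = 1/(-4*60**2 - 88) = 1/(-4*3600 - 88) = 1/(-14400 - 88) = 1/(-14488) = -1/14488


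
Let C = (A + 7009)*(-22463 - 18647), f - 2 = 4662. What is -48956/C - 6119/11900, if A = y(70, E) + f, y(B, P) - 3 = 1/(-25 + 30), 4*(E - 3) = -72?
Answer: -1468294968429/2856051062900 ≈ -0.51410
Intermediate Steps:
f = 4664 (f = 2 + 4662 = 4664)
E = -15 (E = 3 + (1/4)*(-72) = 3 - 18 = -15)
y(B, P) = 16/5 (y(B, P) = 3 + 1/(-25 + 30) = 3 + 1/5 = 16/5)
A = 23336/5 (A = 16/5 + 4664 = 23336/5 ≈ 4667.2)
C = -480008582 (C = (23336/5 + 7009)*(-22463 - 18647) = (58381/5)*(-41110) = -480008582)
-48956/C - 6119/11900 = -48956/(-480008582) - 6119/11900 = -48956*(-1/480008582) - 6119*1/11900 = 24478/240004291 - 6119/11900 = -1468294968429/2856051062900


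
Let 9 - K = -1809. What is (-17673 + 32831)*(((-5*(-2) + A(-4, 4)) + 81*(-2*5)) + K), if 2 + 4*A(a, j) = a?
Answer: 15408107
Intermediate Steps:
K = 1818 (K = 9 - 1*(-1809) = 9 + 1809 = 1818)
A(a, j) = -½ + a/4
(-17673 + 32831)*(((-5*(-2) + A(-4, 4)) + 81*(-2*5)) + K) = (-17673 + 32831)*(((-5*(-2) + (-½ + (¼)*(-4))) + 81*(-2*5)) + 1818) = 15158*(((10 + (-½ - 1)) + 81*(-10)) + 1818) = 15158*(((10 - 3/2) - 810) + 1818) = 15158*((17/2 - 810) + 1818) = 15158*(-1603/2 + 1818) = 15158*(2033/2) = 15408107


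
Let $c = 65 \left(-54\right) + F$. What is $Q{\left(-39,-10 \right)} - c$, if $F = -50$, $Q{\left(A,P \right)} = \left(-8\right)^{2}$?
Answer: $3624$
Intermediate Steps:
$Q{\left(A,P \right)} = 64$
$c = -3560$ ($c = 65 \left(-54\right) - 50 = -3510 - 50 = -3560$)
$Q{\left(-39,-10 \right)} - c = 64 - -3560 = 64 + 3560 = 3624$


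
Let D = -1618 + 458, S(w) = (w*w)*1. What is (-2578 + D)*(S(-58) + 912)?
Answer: -15983688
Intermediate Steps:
S(w) = w**2 (S(w) = w**2*1 = w**2)
D = -1160
(-2578 + D)*(S(-58) + 912) = (-2578 - 1160)*((-58)**2 + 912) = -3738*(3364 + 912) = -3738*4276 = -15983688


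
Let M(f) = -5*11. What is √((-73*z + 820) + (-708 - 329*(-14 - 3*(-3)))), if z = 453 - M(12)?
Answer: I*√35327 ≈ 187.95*I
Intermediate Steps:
M(f) = -55
z = 508 (z = 453 - 1*(-55) = 453 + 55 = 508)
√((-73*z + 820) + (-708 - 329*(-14 - 3*(-3)))) = √((-73*508 + 820) + (-708 - 329*(-14 - 3*(-3)))) = √((-37084 + 820) + (-708 - 329*(-14 + 9))) = √(-36264 + (-708 - 329*(-5))) = √(-36264 + (-708 + 1645)) = √(-36264 + 937) = √(-35327) = I*√35327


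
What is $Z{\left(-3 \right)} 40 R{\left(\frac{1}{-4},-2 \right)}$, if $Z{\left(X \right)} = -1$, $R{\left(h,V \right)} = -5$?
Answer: $200$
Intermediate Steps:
$Z{\left(-3 \right)} 40 R{\left(\frac{1}{-4},-2 \right)} = \left(-1\right) 40 \left(-5\right) = \left(-40\right) \left(-5\right) = 200$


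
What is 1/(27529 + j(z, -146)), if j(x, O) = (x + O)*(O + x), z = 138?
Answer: 1/27593 ≈ 3.6241e-5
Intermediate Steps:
j(x, O) = (O + x)² (j(x, O) = (O + x)*(O + x) = (O + x)²)
1/(27529 + j(z, -146)) = 1/(27529 + (-146 + 138)²) = 1/(27529 + (-8)²) = 1/(27529 + 64) = 1/27593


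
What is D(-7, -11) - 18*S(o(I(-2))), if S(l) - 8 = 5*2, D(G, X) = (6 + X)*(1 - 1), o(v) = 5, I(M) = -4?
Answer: -324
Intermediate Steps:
D(G, X) = 0 (D(G, X) = (6 + X)*0 = 0)
S(l) = 18 (S(l) = 8 + 5*2 = 8 + 10 = 18)
D(-7, -11) - 18*S(o(I(-2))) = 0 - 18*18 = 0 - 324 = -324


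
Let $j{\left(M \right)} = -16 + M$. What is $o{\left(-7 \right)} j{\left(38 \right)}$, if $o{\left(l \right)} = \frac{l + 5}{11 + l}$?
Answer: $-11$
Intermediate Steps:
$o{\left(l \right)} = \frac{5 + l}{11 + l}$
$o{\left(-7 \right)} j{\left(38 \right)} = \frac{5 - 7}{11 - 7} \left(-16 + 38\right) = \frac{1}{4} \left(-2\right) 22 = \left(- \frac{1}{2}\right) 22 = -11$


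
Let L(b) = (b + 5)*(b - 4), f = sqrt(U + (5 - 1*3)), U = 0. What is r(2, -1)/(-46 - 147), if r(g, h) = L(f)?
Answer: 18/193 - sqrt(2)/193 ≈ 0.085937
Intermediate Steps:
f = sqrt(2) (f = sqrt(0 + (5 - 1*3)) = sqrt(0 + (5 - 3)) = sqrt(0 + 2) = sqrt(2) ≈ 1.4142)
L(b) = (-4 + b)*(5 + b) (L(b) = (5 + b)*(-4 + b) = (-4 + b)*(5 + b))
r(g, h) = -18 + sqrt(2) (r(g, h) = -20 + sqrt(2) + (sqrt(2))**2 = -20 + sqrt(2) + 2 = -18 + sqrt(2))
r(2, -1)/(-46 - 147) = (-18 + sqrt(2))/(-46 - 147) = (-18 + sqrt(2))/(-193) = (-18 + sqrt(2))*(-1/193) = 18/193 - sqrt(2)/193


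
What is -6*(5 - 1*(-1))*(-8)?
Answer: 288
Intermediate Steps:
-6*(5 - 1*(-1))*(-8) = -6*(5 + 1)*(-8) = -6*6*(-8) = -36*(-8) = 288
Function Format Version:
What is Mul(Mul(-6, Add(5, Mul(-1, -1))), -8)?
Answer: 288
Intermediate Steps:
Mul(Mul(-6, Add(5, Mul(-1, -1))), -8) = Mul(Mul(-6, Add(5, 1)), -8) = Mul(Mul(-6, 6), -8) = Mul(-36, -8) = 288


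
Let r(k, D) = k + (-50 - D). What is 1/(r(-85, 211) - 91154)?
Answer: -1/91500 ≈ -1.0929e-5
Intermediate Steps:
r(k, D) = -50 + k - D
1/(r(-85, 211) - 91154) = 1/((-50 - 85 - 1*211) - 91154) = 1/((-50 - 85 - 211) - 91154) = 1/(-346 - 91154) = 1/(-91500) = -1/91500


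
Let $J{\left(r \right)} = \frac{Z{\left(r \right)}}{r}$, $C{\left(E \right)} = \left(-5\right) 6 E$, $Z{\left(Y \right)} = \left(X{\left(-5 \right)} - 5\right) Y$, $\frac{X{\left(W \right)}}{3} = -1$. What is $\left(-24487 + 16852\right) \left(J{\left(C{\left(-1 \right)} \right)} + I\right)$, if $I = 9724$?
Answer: $-74181660$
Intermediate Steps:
$X{\left(W \right)} = -3$ ($X{\left(W \right)} = 3 \left(-1\right) = -3$)
$Z{\left(Y \right)} = - 8 Y$ ($Z{\left(Y \right)} = \left(-3 - 5\right) Y = - 8 Y$)
$C{\left(E \right)} = - 30 E$
$J{\left(r \right)} = -8$ ($J{\left(r \right)} = \frac{\left(-8\right) r}{r} = -8$)
$\left(-24487 + 16852\right) \left(J{\left(C{\left(-1 \right)} \right)} + I\right) = \left(-24487 + 16852\right) \left(-8 + 9724\right) = \left(-7635\right) 9716 = -74181660$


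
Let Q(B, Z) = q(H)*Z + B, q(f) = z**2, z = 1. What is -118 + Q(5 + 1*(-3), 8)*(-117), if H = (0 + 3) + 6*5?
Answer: -1288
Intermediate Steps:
H = 33 (H = 3 + 30 = 33)
q(f) = 1 (q(f) = 1**2 = 1)
Q(B, Z) = B + Z (Q(B, Z) = 1*Z + B = Z + B = B + Z)
-118 + Q(5 + 1*(-3), 8)*(-117) = -118 + ((5 + 1*(-3)) + 8)*(-117) = -118 + ((5 - 3) + 8)*(-117) = -118 + (2 + 8)*(-117) = -118 + 10*(-117) = -118 - 1170 = -1288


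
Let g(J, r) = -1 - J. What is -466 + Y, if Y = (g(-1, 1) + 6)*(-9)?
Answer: -520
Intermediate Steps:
Y = -54 (Y = ((-1 - 1*(-1)) + 6)*(-9) = ((-1 + 1) + 6)*(-9) = (0 + 6)*(-9) = 6*(-9) = -54)
-466 + Y = -466 - 54 = -520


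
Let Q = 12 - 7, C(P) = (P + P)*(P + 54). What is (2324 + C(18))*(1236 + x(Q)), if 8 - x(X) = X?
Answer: 6090924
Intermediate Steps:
C(P) = 2*P*(54 + P) (C(P) = (2*P)*(54 + P) = 2*P*(54 + P))
Q = 5
x(X) = 8 - X
(2324 + C(18))*(1236 + x(Q)) = (2324 + 2*18*(54 + 18))*(1236 + (8 - 1*5)) = (2324 + 2*18*72)*(1236 + (8 - 5)) = (2324 + 2592)*(1236 + 3) = 4916*1239 = 6090924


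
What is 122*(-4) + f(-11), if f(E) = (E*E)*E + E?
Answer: -1830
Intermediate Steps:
f(E) = E + E**3 (f(E) = E**2*E + E = E**3 + E = E + E**3)
122*(-4) + f(-11) = 122*(-4) + (-11 + (-11)**3) = -488 + (-11 - 1331) = -488 - 1342 = -1830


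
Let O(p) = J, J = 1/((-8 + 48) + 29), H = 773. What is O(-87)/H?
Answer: 1/53337 ≈ 1.8749e-5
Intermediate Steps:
J = 1/69 (J = 1/(40 + 29) = 1/69 ≈ 0.014493)
O(p) = 1/69
O(-87)/H = (1/69)/773 = (1/69)*(1/773) = 1/53337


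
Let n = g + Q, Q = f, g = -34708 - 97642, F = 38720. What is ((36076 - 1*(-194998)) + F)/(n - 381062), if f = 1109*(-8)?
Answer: -19271/37306 ≈ -0.51657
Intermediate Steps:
g = -132350
f = -8872
Q = -8872
n = -141222 (n = -132350 - 8872 = -141222)
((36076 - 1*(-194998)) + F)/(n - 381062) = ((36076 - 1*(-194998)) + 38720)/(-141222 - 381062) = ((36076 + 194998) + 38720)/(-522284) = (231074 + 38720)*(-1/522284) = 269794*(-1/522284) = -19271/37306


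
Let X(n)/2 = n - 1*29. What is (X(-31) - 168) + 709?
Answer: 421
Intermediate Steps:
X(n) = -58 + 2*n (X(n) = 2*(n - 1*29) = 2*(n - 29) = 2*(-29 + n) = -58 + 2*n)
(X(-31) - 168) + 709 = ((-58 + 2*(-31)) - 168) + 709 = ((-58 - 62) - 168) + 709 = (-120 - 168) + 709 = -288 + 709 = 421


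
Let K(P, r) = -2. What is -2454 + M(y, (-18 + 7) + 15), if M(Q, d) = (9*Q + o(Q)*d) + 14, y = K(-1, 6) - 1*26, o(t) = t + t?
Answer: -2916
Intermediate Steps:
o(t) = 2*t
y = -28 (y = -2 - 1*26 = -2 - 26 = -28)
M(Q, d) = 14 + 9*Q + 2*Q*d (M(Q, d) = (9*Q + (2*Q)*d) + 14 = (9*Q + 2*Q*d) + 14 = 14 + 9*Q + 2*Q*d)
-2454 + M(y, (-18 + 7) + 15) = -2454 + (14 + 9*(-28) + 2*(-28)*((-18 + 7) + 15)) = -2454 + (14 - 252 + 2*(-28)*(-11 + 15)) = -2454 + (14 - 252 + 2*(-28)*4) = -2454 + (14 - 252 - 224) = -2454 - 462 = -2916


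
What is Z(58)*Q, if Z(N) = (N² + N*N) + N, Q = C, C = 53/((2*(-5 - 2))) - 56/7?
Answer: -559845/7 ≈ -79978.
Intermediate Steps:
C = -165/14 (C = 53/((2*(-7))) - 56*⅐ = 53/(-14) - 8 = 53*(-1/14) - 8 = -53/14 - 8 = -165/14 ≈ -11.786)
Q = -165/14 ≈ -11.786
Z(N) = N + 2*N² (Z(N) = (N² + N²) + N = 2*N² + N = N + 2*N²)
Z(58)*Q = (58*(1 + 2*58))*(-165/14) = (58*(1 + 116))*(-165/14) = (58*117)*(-165/14) = 6786*(-165/14) = -559845/7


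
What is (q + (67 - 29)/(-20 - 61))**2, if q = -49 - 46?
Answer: 59799289/6561 ≈ 9114.4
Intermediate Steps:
q = -95
(q + (67 - 29)/(-20 - 61))**2 = (-95 + (67 - 29)/(-20 - 61))**2 = (-95 + 38/(-81))**2 = (-95 + 38*(-1/81))**2 = (-95 - 38/81)**2 = (-7733/81)**2 = 59799289/6561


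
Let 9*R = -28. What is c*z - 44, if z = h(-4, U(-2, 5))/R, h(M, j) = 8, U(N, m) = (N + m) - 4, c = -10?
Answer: -128/7 ≈ -18.286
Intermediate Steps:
U(N, m) = -4 + N + m
R = -28/9 (R = (⅑)*(-28) = -28/9 ≈ -3.1111)
z = -18/7 (z = 8/(-28/9) = 8*(-9/28) = -18/7 ≈ -2.5714)
c*z - 44 = -10*(-18/7) - 44 = 180/7 - 44 = -128/7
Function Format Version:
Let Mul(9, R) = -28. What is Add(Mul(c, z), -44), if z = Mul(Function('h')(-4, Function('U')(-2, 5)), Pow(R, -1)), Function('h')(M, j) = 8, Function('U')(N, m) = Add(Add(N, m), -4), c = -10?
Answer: Rational(-128, 7) ≈ -18.286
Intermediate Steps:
Function('U')(N, m) = Add(-4, N, m)
R = Rational(-28, 9) (R = Mul(Rational(1, 9), -28) = Rational(-28, 9) ≈ -3.1111)
z = Rational(-18, 7) (z = Mul(8, Pow(Rational(-28, 9), -1)) = Mul(8, Rational(-9, 28)) = Rational(-18, 7) ≈ -2.5714)
Add(Mul(c, z), -44) = Add(Mul(-10, Rational(-18, 7)), -44) = Add(Rational(180, 7), -44) = Rational(-128, 7)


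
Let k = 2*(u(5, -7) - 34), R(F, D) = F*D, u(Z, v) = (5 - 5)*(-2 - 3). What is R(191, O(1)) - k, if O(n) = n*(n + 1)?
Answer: 450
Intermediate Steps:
O(n) = n*(1 + n)
u(Z, v) = 0 (u(Z, v) = 0*(-5) = 0)
R(F, D) = D*F
k = -68 (k = 2*(0 - 34) = 2*(-34) = -68)
R(191, O(1)) - k = (1*(1 + 1))*191 - 1*(-68) = (1*2)*191 + 68 = 2*191 + 68 = 382 + 68 = 450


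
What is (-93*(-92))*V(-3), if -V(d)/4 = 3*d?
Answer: 308016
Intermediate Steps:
V(d) = -12*d
(-93*(-92))*V(-3) = (-93*(-92))*(-12*(-3)) = 8556*36 = 308016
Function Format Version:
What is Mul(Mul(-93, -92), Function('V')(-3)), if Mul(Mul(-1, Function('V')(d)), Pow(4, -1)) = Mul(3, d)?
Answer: 308016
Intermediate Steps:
Function('V')(d) = Mul(-12, d) (Function('V')(d) = Mul(-4, Mul(3, d)) = Mul(-12, d))
Mul(Mul(-93, -92), Function('V')(-3)) = Mul(Mul(-93, -92), Mul(-12, -3)) = Mul(8556, 36) = 308016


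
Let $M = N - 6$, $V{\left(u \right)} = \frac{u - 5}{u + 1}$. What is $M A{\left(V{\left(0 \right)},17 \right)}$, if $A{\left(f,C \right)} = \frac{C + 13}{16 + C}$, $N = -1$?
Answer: $- \frac{70}{11} \approx -6.3636$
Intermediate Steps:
$V{\left(u \right)} = \frac{-5 + u}{1 + u}$
$A{\left(f,C \right)} = \frac{13 + C}{16 + C}$
$M = -7$ ($M = -1 - 6 = -7$)
$M A{\left(V{\left(0 \right)},17 \right)} = - 7 \frac{13 + 17}{16 + 17} = - 7 \cdot \frac{1}{33} \cdot 30 = \left(-7\right) \frac{10}{11} = - \frac{70}{11}$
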